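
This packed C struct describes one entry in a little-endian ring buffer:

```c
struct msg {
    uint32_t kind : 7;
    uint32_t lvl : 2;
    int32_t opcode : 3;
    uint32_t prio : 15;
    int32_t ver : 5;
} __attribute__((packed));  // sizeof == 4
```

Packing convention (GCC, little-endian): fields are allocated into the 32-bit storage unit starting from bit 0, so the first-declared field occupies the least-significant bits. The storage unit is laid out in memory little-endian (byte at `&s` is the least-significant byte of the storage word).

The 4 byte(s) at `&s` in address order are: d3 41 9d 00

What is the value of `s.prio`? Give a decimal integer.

2516

[0]=0xd3 [1]=0x41 [2]=0x9d [3]=0x00 (little-endian) → word 0x009d41d3
kind:7 @ bit 0 → (0x009d41d3>>0)&0x7f = 0x53
lvl:2 @ bit 7 → (0x009d41d3>>7)&0x3 = 0x3
opcode:3 @ bit 9 → (0x009d41d3>>9)&0x7 = 0x0
prio:15 @ bit 12 → (0x009d41d3>>12)&0x7fff = 0x9d4  ←
ver:5 @ bit 27 → (0x009d41d3>>27)&0x1f = 0x0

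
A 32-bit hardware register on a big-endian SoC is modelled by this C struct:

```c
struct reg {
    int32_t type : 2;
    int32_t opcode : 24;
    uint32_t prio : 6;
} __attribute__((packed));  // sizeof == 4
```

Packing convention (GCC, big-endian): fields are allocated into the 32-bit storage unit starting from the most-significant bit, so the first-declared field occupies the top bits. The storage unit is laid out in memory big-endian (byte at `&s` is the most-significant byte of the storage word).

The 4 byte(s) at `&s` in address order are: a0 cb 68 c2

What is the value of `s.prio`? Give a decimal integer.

2

[0]=0xa0 [1]=0xcb [2]=0x68 [3]=0xc2 (big-endian) → word 0xa0cb68c2
type [30+:2] = (word>>30) & 0x3 = 2
opcode [6+:24] = (word>>6) & 0xffffff = 8596899
prio [0+:6] = (word>>0) & 0x3f = 2  ←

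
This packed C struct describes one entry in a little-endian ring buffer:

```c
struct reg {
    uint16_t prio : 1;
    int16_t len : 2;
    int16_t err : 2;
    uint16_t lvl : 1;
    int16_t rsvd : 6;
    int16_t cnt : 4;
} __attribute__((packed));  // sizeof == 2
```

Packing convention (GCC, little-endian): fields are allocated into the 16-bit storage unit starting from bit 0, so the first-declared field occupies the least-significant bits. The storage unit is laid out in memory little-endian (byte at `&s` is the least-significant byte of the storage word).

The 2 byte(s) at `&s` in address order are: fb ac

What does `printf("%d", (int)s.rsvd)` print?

[0]=0xfb [1]=0xac (little-endian) → word 0xacfb
prio [0+:1] = (word>>0) & 0x1 = 1
len [1+:2] = (word>>1) & 0x3 = 1
err [3+:2] = (word>>3) & 0x3 = 3
lvl [5+:1] = (word>>5) & 0x1 = 1
rsvd [6+:6] = (word>>6) & 0x3f = 51  ←
cnt [12+:4] = (word>>12) & 0xf = 10
rsvd signed 6b, MSB=1: 51 - 64 = -13

-13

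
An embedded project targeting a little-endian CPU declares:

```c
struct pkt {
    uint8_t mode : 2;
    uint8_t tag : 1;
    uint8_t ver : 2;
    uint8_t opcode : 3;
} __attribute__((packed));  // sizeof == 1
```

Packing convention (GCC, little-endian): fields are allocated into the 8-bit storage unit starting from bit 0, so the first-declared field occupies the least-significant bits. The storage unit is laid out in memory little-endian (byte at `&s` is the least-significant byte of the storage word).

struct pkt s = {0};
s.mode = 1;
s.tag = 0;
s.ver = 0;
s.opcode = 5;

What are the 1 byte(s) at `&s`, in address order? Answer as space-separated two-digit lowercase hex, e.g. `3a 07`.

a1

mode (2b) val=1 bits=0x1 at bit 0: 0x01
tag (1b) val=0 bits=0x0 at bit 2: 0x01
ver (2b) val=0 bits=0x0 at bit 3: 0x01
opcode (3b) val=5 bits=0x5 at bit 5: 0xa1
word = 0xa1 → little-endian bytes:
  [0]=0xa1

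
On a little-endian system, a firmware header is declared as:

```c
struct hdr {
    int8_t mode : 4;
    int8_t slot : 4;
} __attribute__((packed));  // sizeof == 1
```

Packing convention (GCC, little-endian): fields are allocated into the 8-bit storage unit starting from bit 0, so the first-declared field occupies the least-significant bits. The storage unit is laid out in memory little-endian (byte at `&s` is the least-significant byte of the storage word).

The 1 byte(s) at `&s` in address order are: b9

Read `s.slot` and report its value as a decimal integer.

-5

[0]=0xb9 (little-endian) → word 0xb9
mode [0+:4] = (word>>0) & 0xf = 9
slot [4+:4] = (word>>4) & 0xf = 11  ←
slot signed 4b, MSB=1: 11 - 16 = -5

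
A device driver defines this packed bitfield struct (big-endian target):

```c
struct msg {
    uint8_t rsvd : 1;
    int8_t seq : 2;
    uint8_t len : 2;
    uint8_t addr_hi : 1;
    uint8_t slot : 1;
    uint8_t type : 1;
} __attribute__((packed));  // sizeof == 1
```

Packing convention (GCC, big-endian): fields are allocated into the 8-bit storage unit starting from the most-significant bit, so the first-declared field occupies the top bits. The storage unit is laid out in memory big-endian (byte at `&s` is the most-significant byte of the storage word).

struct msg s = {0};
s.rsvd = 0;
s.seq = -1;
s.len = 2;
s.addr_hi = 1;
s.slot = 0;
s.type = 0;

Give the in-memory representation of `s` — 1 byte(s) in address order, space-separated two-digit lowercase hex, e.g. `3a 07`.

[7+:1] rsvd=0 & 0x1 = 0x0; word=0x00
[5+:2] seq=-1 & 0x3 = 0x3; word=0x60
[3+:2] len=2 & 0x3 = 0x2; word=0x70
[2+:1] addr_hi=1 & 0x1 = 0x1; word=0x74
[1+:1] slot=0 & 0x1 = 0x0; word=0x74
[0+:1] type=0 & 0x1 = 0x0; word=0x74
word = 0x74 → big-endian bytes:
  [0]=0x74

74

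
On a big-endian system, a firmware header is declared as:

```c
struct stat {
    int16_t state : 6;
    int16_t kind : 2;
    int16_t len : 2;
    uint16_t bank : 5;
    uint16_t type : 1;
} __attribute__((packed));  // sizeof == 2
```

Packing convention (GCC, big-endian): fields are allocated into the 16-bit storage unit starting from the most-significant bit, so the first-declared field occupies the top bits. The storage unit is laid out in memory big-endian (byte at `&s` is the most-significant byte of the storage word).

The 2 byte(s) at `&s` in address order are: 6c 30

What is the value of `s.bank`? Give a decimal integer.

24

[0]=0x6c [1]=0x30 (big-endian) → word 0x6c30
state [10+:6] = (word>>10) & 0x3f = 27
kind [8+:2] = (word>>8) & 0x3 = 0
len [6+:2] = (word>>6) & 0x3 = 0
bank [1+:5] = (word>>1) & 0x1f = 24  ←
type [0+:1] = (word>>0) & 0x1 = 0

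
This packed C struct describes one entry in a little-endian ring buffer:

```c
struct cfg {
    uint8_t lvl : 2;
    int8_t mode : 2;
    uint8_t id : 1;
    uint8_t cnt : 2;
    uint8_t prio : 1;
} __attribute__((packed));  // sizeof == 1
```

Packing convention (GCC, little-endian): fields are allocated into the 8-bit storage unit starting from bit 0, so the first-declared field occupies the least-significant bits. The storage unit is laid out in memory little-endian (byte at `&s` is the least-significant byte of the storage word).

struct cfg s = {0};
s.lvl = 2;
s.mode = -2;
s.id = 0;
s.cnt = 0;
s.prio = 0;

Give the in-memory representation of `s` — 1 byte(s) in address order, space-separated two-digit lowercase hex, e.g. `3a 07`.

lvl (2b) val=2 bits=0x2 at bit 0: 0x02
mode (2b) val=-2 bits=0x2 at bit 2: 0x0a
id (1b) val=0 bits=0x0 at bit 4: 0x0a
cnt (2b) val=0 bits=0x0 at bit 5: 0x0a
prio (1b) val=0 bits=0x0 at bit 7: 0x0a
word = 0x0a → little-endian bytes:
  [0]=0x0a

0a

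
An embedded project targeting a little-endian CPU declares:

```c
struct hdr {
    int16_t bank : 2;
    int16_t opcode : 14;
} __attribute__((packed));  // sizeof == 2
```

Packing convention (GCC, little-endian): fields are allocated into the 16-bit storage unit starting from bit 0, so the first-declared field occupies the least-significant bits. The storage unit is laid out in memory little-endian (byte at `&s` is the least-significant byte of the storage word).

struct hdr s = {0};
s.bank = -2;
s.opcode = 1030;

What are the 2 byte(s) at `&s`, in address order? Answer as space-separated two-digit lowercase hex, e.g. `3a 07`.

1a 10

bank:2 = -2 → 0x2 << 0 → word 0x0002
opcode:14 = 1030 → 0x406 << 2 → word 0x101a
word = 0x101a → little-endian bytes:
  [0]=0x1a  [1]=0x10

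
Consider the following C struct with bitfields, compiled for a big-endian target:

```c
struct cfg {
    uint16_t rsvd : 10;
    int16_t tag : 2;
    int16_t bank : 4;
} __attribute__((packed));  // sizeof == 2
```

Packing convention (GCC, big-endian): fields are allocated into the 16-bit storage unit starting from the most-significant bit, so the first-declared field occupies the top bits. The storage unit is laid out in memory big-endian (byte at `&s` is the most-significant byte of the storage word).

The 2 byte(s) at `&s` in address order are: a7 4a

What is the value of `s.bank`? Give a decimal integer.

[0]=0xa7 [1]=0x4a (big-endian) → word 0xa74a
rsvd:10 @ bit 6 → (0xa74a>>6)&0x3ff = 0x29d
tag:2 @ bit 4 → (0xa74a>>4)&0x3 = 0x0
bank:4 @ bit 0 → (0xa74a>>0)&0xf = 0xa  ←
bank signed 4b, MSB=1: 10 - 16 = -6

-6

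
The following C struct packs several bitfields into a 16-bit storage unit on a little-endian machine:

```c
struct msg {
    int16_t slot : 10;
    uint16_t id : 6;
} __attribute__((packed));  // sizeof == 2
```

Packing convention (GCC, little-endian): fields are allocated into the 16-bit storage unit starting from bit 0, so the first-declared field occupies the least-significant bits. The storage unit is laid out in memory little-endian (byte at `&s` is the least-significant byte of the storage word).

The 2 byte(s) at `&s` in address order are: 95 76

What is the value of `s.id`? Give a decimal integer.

[0]=0x95 [1]=0x76 (little-endian) → word 0x7695
slot:10 @ bit 0 → (0x7695>>0)&0x3ff = 0x295
id:6 @ bit 10 → (0x7695>>10)&0x3f = 0x1d  ←

29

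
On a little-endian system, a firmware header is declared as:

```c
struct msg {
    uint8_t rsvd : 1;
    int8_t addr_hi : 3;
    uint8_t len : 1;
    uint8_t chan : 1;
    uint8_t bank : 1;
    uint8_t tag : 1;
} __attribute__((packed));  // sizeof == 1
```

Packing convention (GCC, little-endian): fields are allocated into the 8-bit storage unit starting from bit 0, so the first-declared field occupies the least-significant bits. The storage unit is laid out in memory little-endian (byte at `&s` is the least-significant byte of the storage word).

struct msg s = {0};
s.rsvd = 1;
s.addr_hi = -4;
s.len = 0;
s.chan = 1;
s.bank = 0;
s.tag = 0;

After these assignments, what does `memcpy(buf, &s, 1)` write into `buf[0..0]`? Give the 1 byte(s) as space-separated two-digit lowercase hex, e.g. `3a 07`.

29

rsvd:1 = 1 → 0x1 << 0 → word 0x01
addr_hi:3 = -4 → 0x4 << 1 → word 0x09
len:1 = 0 → 0x0 << 4 → word 0x09
chan:1 = 1 → 0x1 << 5 → word 0x29
bank:1 = 0 → 0x0 << 6 → word 0x29
tag:1 = 0 → 0x0 << 7 → word 0x29
word = 0x29 → little-endian bytes:
  [0]=0x29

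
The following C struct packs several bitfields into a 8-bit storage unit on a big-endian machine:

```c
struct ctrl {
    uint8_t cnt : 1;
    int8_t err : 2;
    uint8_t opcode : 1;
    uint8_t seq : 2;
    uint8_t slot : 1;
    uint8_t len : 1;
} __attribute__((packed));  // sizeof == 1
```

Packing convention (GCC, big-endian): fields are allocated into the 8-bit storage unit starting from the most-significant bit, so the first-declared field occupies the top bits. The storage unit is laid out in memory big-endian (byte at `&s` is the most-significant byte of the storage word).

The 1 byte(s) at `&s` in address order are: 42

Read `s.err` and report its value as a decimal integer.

[0]=0x42 (big-endian) → word 0x42
cnt:1 @ bit 7 → (0x42>>7)&0x1 = 0x0
err:2 @ bit 5 → (0x42>>5)&0x3 = 0x2  ←
opcode:1 @ bit 4 → (0x42>>4)&0x1 = 0x0
seq:2 @ bit 2 → (0x42>>2)&0x3 = 0x0
slot:1 @ bit 1 → (0x42>>1)&0x1 = 0x1
len:1 @ bit 0 → (0x42>>0)&0x1 = 0x0
err signed 2b, MSB=1: 2 - 4 = -2

-2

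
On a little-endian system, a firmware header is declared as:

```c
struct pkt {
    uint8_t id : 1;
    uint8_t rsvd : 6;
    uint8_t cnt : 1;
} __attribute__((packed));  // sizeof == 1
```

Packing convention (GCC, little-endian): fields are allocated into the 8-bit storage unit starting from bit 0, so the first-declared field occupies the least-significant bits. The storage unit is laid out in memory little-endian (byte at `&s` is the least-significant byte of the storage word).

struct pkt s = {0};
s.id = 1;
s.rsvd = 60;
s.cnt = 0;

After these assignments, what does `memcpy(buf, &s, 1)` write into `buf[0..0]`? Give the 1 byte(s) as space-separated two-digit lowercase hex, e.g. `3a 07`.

79

[0+:1] id=1 & 0x1 = 0x1; word=0x01
[1+:6] rsvd=60 & 0x3f = 0x3c; word=0x79
[7+:1] cnt=0 & 0x1 = 0x0; word=0x79
word = 0x79 → little-endian bytes:
  [0]=0x79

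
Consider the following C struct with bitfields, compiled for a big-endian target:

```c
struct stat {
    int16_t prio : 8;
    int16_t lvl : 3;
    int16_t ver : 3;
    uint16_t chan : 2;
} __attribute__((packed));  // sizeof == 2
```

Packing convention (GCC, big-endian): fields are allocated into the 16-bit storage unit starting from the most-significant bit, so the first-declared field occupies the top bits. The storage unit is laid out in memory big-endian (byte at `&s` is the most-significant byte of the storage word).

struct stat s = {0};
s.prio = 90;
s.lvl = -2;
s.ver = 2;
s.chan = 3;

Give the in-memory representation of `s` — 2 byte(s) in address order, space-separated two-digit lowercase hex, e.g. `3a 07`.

prio:8 = 90 → 0x5a << 8 → word 0x5a00
lvl:3 = -2 → 0x6 << 5 → word 0x5ac0
ver:3 = 2 → 0x2 << 2 → word 0x5ac8
chan:2 = 3 → 0x3 << 0 → word 0x5acb
word = 0x5acb → big-endian bytes:
  [0]=0x5a  [1]=0xcb

5a cb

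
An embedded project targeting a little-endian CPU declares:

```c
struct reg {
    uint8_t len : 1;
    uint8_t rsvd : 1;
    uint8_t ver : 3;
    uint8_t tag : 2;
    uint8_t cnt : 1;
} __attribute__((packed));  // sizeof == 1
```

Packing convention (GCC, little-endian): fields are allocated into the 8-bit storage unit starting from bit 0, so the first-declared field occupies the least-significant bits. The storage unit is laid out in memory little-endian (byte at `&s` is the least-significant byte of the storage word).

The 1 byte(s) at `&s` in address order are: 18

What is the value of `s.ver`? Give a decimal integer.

[0]=0x18 (little-endian) → word 0x18
len [0+:1] = (word>>0) & 0x1 = 0
rsvd [1+:1] = (word>>1) & 0x1 = 0
ver [2+:3] = (word>>2) & 0x7 = 6  ←
tag [5+:2] = (word>>5) & 0x3 = 0
cnt [7+:1] = (word>>7) & 0x1 = 0

6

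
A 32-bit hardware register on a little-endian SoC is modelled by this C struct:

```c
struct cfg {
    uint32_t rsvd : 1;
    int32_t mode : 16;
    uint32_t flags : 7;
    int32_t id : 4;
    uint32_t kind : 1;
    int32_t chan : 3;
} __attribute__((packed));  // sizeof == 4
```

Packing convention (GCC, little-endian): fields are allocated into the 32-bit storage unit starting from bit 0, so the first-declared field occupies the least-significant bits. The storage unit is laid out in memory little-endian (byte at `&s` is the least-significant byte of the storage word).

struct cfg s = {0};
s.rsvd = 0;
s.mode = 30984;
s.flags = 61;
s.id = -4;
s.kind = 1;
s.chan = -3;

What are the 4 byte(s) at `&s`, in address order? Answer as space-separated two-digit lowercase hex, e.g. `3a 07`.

[0+:1] rsvd=0 & 0x1 = 0x0; word=0x00000000
[1+:16] mode=30984 & 0xffff = 0x7908; word=0x0000f210
[17+:7] flags=61 & 0x7f = 0x3d; word=0x007af210
[24+:4] id=-4 & 0xf = 0xc; word=0x0c7af210
[28+:1] kind=1 & 0x1 = 0x1; word=0x1c7af210
[29+:3] chan=-3 & 0x7 = 0x5; word=0xbc7af210
word = 0xbc7af210 → little-endian bytes:
  [0]=0x10  [1]=0xf2  [2]=0x7a  [3]=0xbc

10 f2 7a bc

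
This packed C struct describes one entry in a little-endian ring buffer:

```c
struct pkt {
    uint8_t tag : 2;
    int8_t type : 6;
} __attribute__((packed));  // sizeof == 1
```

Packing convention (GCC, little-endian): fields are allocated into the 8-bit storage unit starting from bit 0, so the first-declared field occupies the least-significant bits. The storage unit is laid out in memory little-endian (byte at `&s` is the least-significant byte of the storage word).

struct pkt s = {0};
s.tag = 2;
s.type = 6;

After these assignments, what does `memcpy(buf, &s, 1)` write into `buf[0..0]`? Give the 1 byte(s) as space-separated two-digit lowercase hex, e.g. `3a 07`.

tag (2b) val=2 bits=0x2 at bit 0: 0x02
type (6b) val=6 bits=0x6 at bit 2: 0x1a
word = 0x1a → little-endian bytes:
  [0]=0x1a

1a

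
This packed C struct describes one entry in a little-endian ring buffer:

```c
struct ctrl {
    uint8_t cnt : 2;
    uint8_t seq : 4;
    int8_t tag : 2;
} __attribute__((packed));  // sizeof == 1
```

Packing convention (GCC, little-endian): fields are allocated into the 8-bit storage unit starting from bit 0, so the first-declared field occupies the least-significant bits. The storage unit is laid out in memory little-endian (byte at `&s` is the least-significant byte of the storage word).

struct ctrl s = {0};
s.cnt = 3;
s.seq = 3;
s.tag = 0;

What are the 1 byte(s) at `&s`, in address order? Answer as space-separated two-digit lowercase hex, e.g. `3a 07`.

cnt (2b) val=3 bits=0x3 at bit 0: 0x03
seq (4b) val=3 bits=0x3 at bit 2: 0x0f
tag (2b) val=0 bits=0x0 at bit 6: 0x0f
word = 0x0f → little-endian bytes:
  [0]=0x0f

0f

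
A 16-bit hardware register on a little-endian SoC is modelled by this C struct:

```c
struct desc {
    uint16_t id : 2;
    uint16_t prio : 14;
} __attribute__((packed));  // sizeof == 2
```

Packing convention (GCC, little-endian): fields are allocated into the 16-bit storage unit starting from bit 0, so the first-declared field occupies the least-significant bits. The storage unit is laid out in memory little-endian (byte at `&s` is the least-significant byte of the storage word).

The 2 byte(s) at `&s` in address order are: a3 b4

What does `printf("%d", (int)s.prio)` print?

[0]=0xa3 [1]=0xb4 (little-endian) → word 0xb4a3
id:2 @ bit 0 → (0xb4a3>>0)&0x3 = 0x3
prio:14 @ bit 2 → (0xb4a3>>2)&0x3fff = 0x2d28  ←

11560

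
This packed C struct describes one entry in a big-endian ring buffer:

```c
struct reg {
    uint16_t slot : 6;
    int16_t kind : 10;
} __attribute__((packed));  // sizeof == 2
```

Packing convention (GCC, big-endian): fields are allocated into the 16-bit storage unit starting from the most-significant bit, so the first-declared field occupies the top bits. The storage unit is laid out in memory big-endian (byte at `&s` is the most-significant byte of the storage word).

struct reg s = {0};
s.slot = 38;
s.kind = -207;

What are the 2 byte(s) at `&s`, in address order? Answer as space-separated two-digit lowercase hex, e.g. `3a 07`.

9b 31

slot:6 = 38 → 0x26 << 10 → word 0x9800
kind:10 = -207 → 0x331 << 0 → word 0x9b31
word = 0x9b31 → big-endian bytes:
  [0]=0x9b  [1]=0x31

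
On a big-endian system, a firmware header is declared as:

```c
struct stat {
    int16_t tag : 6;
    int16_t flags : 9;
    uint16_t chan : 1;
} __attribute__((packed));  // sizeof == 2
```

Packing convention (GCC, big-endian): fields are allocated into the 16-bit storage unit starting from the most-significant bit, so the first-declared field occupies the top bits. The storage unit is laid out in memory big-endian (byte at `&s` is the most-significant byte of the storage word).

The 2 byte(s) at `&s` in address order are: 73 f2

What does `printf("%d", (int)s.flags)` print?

[0]=0x73 [1]=0xf2 (big-endian) → word 0x73f2
tag:6 @ bit 10 → (0x73f2>>10)&0x3f = 0x1c
flags:9 @ bit 1 → (0x73f2>>1)&0x1ff = 0x1f9  ←
chan:1 @ bit 0 → (0x73f2>>0)&0x1 = 0x0
flags signed 9b, MSB=1: 505 - 512 = -7

-7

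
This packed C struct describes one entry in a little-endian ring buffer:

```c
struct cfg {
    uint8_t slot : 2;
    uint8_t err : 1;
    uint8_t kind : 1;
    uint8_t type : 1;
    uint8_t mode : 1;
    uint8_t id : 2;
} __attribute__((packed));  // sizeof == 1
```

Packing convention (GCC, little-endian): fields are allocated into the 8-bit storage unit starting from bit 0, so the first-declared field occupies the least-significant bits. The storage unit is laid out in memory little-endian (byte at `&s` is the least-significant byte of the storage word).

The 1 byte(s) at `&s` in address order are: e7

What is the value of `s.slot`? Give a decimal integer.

[0]=0xe7 (little-endian) → word 0xe7
slot:2 @ bit 0 → (0xe7>>0)&0x3 = 0x3  ←
err:1 @ bit 2 → (0xe7>>2)&0x1 = 0x1
kind:1 @ bit 3 → (0xe7>>3)&0x1 = 0x0
type:1 @ bit 4 → (0xe7>>4)&0x1 = 0x0
mode:1 @ bit 5 → (0xe7>>5)&0x1 = 0x1
id:2 @ bit 6 → (0xe7>>6)&0x3 = 0x3

3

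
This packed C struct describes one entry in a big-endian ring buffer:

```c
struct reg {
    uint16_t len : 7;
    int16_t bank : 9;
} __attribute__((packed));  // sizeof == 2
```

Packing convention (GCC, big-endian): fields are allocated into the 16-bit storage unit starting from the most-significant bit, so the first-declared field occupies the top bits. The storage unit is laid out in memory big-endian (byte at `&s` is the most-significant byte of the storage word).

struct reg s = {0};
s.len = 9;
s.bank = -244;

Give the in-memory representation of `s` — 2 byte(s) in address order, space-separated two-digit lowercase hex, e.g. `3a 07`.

len (7b) val=9 bits=0x9 at bit 9: 0x1200
bank (9b) val=-244 bits=0x10c at bit 0: 0x130c
word = 0x130c → big-endian bytes:
  [0]=0x13  [1]=0x0c

13 0c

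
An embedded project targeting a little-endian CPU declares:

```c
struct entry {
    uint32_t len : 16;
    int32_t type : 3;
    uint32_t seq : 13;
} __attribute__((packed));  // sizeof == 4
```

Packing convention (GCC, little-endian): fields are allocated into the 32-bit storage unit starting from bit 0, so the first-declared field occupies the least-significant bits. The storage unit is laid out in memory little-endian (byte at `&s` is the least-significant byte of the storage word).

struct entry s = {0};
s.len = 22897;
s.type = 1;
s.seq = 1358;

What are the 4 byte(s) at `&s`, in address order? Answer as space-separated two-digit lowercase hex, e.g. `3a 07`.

71 59 71 2a

[0+:16] len=22897 & 0xffff = 0x5971; word=0x00005971
[16+:3] type=1 & 0x7 = 0x1; word=0x00015971
[19+:13] seq=1358 & 0x1fff = 0x54e; word=0x2a715971
word = 0x2a715971 → little-endian bytes:
  [0]=0x71  [1]=0x59  [2]=0x71  [3]=0x2a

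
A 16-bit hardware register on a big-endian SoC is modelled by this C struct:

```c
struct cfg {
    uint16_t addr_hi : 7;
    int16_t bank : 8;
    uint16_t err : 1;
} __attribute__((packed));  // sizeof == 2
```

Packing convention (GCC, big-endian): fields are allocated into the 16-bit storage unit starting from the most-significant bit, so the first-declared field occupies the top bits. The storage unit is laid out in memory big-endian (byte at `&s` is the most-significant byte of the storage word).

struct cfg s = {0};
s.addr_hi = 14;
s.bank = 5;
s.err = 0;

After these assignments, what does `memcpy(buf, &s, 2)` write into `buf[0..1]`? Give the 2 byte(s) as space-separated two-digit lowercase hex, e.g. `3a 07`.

1c 0a

addr_hi (7b) val=14 bits=0xe at bit 9: 0x1c00
bank (8b) val=5 bits=0x5 at bit 1: 0x1c0a
err (1b) val=0 bits=0x0 at bit 0: 0x1c0a
word = 0x1c0a → big-endian bytes:
  [0]=0x1c  [1]=0x0a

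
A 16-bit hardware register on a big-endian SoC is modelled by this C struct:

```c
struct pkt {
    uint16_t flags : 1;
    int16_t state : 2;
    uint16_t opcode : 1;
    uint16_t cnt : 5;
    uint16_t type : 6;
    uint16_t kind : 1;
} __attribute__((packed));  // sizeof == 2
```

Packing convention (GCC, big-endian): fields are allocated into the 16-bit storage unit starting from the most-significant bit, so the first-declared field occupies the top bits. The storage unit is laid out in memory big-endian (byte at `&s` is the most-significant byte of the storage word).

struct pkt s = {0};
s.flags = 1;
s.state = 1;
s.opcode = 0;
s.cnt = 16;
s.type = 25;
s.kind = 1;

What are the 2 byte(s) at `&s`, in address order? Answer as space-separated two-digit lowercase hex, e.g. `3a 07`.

[15+:1] flags=1 & 0x1 = 0x1; word=0x8000
[13+:2] state=1 & 0x3 = 0x1; word=0xa000
[12+:1] opcode=0 & 0x1 = 0x0; word=0xa000
[7+:5] cnt=16 & 0x1f = 0x10; word=0xa800
[1+:6] type=25 & 0x3f = 0x19; word=0xa832
[0+:1] kind=1 & 0x1 = 0x1; word=0xa833
word = 0xa833 → big-endian bytes:
  [0]=0xa8  [1]=0x33

a8 33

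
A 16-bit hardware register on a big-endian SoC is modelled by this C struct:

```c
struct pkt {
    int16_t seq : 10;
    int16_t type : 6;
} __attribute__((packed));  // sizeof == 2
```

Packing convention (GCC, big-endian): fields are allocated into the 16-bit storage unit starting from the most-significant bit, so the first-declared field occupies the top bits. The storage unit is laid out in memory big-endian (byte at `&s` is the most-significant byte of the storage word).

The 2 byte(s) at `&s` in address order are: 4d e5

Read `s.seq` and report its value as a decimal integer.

311

[0]=0x4d [1]=0xe5 (big-endian) → word 0x4de5
seq [6+:10] = (word>>6) & 0x3ff = 311  ←
type [0+:6] = (word>>0) & 0x3f = 37
seq signed 10b, MSB=0: value = 311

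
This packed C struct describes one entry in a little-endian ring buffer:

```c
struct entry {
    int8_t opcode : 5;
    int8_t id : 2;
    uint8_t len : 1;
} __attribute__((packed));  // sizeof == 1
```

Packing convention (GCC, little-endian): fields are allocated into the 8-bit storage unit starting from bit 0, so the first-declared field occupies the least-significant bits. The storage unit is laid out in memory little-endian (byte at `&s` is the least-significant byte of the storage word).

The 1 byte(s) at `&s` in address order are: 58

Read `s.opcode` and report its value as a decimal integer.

[0]=0x58 (little-endian) → word 0x58
opcode [0+:5] = (word>>0) & 0x1f = 24  ←
id [5+:2] = (word>>5) & 0x3 = 2
len [7+:1] = (word>>7) & 0x1 = 0
opcode signed 5b, MSB=1: 24 - 32 = -8

-8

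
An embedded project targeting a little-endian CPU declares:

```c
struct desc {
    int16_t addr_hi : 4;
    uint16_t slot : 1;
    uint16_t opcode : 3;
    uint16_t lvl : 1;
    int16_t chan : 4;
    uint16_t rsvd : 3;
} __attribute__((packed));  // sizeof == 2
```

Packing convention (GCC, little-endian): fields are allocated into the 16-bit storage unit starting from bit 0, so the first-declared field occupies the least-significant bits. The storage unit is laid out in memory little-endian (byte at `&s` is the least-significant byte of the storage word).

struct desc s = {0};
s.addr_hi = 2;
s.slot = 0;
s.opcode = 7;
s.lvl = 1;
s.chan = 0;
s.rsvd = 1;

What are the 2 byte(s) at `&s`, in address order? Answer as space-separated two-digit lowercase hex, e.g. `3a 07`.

[0+:4] addr_hi=2 & 0xf = 0x2; word=0x0002
[4+:1] slot=0 & 0x1 = 0x0; word=0x0002
[5+:3] opcode=7 & 0x7 = 0x7; word=0x00e2
[8+:1] lvl=1 & 0x1 = 0x1; word=0x01e2
[9+:4] chan=0 & 0xf = 0x0; word=0x01e2
[13+:3] rsvd=1 & 0x7 = 0x1; word=0x21e2
word = 0x21e2 → little-endian bytes:
  [0]=0xe2  [1]=0x21

e2 21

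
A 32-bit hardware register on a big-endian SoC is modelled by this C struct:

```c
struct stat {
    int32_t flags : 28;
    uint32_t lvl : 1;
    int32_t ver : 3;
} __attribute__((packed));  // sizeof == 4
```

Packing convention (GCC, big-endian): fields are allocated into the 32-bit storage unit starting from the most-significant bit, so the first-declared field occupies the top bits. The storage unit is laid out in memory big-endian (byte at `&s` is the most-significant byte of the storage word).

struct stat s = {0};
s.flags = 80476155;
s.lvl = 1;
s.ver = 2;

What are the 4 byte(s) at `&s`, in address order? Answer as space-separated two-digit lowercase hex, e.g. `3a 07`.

flags:28 = 80476155 → 0x4cbf7fb << 4 → word 0x4cbf7fb0
lvl:1 = 1 → 0x1 << 3 → word 0x4cbf7fb8
ver:3 = 2 → 0x2 << 0 → word 0x4cbf7fba
word = 0x4cbf7fba → big-endian bytes:
  [0]=0x4c  [1]=0xbf  [2]=0x7f  [3]=0xba

4c bf 7f ba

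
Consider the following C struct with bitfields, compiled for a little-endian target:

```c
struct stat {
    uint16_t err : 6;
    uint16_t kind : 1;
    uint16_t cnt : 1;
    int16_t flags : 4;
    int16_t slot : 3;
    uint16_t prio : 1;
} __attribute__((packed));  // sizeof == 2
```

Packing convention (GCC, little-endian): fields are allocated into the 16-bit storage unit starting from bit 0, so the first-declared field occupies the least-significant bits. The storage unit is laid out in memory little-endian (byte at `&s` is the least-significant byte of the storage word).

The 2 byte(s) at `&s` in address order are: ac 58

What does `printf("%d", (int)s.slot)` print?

-3

[0]=0xac [1]=0x58 (little-endian) → word 0x58ac
err [0+:6] = (word>>0) & 0x3f = 44
kind [6+:1] = (word>>6) & 0x1 = 0
cnt [7+:1] = (word>>7) & 0x1 = 1
flags [8+:4] = (word>>8) & 0xf = 8
slot [12+:3] = (word>>12) & 0x7 = 5  ←
prio [15+:1] = (word>>15) & 0x1 = 0
slot signed 3b, MSB=1: 5 - 8 = -3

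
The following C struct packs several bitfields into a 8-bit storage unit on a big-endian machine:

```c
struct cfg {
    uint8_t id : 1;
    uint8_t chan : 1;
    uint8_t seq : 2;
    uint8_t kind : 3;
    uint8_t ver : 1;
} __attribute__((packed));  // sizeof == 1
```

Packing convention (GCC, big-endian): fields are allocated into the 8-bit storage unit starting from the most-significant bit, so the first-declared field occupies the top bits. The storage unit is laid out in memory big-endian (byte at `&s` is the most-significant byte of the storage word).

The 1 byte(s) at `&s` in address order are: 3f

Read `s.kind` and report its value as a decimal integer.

[0]=0x3f (big-endian) → word 0x3f
id [7+:1] = (word>>7) & 0x1 = 0
chan [6+:1] = (word>>6) & 0x1 = 0
seq [4+:2] = (word>>4) & 0x3 = 3
kind [1+:3] = (word>>1) & 0x7 = 7  ←
ver [0+:1] = (word>>0) & 0x1 = 1

7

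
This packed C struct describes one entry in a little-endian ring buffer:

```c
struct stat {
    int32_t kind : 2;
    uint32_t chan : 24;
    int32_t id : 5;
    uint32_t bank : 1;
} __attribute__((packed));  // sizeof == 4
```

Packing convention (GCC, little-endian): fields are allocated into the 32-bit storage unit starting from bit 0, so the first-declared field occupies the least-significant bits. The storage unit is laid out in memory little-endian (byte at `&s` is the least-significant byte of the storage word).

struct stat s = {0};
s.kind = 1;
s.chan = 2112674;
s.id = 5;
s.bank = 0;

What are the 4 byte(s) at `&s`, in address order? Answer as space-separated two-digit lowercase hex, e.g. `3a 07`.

kind (2b) val=1 bits=0x1 at bit 0: 0x00000001
chan (24b) val=2112674 bits=0x203ca2 at bit 2: 0x0080f289
id (5b) val=5 bits=0x5 at bit 26: 0x1480f289
bank (1b) val=0 bits=0x0 at bit 31: 0x1480f289
word = 0x1480f289 → little-endian bytes:
  [0]=0x89  [1]=0xf2  [2]=0x80  [3]=0x14

89 f2 80 14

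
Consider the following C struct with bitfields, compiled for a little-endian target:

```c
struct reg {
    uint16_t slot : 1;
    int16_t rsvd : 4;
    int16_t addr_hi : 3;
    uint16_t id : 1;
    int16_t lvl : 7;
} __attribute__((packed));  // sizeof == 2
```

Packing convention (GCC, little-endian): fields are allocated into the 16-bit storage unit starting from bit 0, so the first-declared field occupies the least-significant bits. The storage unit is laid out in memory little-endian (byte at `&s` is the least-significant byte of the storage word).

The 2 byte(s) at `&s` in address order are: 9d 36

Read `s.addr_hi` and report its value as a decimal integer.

[0]=0x9d [1]=0x36 (little-endian) → word 0x369d
slot:1 @ bit 0 → (0x369d>>0)&0x1 = 0x1
rsvd:4 @ bit 1 → (0x369d>>1)&0xf = 0xe
addr_hi:3 @ bit 5 → (0x369d>>5)&0x7 = 0x4  ←
id:1 @ bit 8 → (0x369d>>8)&0x1 = 0x0
lvl:7 @ bit 9 → (0x369d>>9)&0x7f = 0x1b
addr_hi signed 3b, MSB=1: 4 - 8 = -4

-4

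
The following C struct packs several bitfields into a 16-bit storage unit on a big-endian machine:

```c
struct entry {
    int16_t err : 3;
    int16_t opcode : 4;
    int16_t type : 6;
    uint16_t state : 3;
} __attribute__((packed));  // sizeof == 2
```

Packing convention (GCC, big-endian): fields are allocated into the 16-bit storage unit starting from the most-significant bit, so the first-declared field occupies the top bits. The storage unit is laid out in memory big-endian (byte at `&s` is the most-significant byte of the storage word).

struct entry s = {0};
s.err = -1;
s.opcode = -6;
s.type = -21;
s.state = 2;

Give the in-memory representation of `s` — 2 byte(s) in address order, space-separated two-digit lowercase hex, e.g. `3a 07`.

f5 5a

err (3b) val=-1 bits=0x7 at bit 13: 0xe000
opcode (4b) val=-6 bits=0xa at bit 9: 0xf400
type (6b) val=-21 bits=0x2b at bit 3: 0xf558
state (3b) val=2 bits=0x2 at bit 0: 0xf55a
word = 0xf55a → big-endian bytes:
  [0]=0xf5  [1]=0x5a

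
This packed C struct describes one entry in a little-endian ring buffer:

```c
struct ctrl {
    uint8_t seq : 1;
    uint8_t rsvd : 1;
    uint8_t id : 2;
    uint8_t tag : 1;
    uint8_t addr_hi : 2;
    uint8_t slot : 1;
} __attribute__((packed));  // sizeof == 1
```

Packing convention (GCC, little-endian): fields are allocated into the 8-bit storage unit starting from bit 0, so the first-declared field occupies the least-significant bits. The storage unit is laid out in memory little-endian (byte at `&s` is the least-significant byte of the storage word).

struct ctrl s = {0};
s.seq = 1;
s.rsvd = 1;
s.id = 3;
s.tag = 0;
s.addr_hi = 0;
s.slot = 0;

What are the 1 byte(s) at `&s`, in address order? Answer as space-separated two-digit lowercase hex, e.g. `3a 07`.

seq:1 = 1 → 0x1 << 0 → word 0x01
rsvd:1 = 1 → 0x1 << 1 → word 0x03
id:2 = 3 → 0x3 << 2 → word 0x0f
tag:1 = 0 → 0x0 << 4 → word 0x0f
addr_hi:2 = 0 → 0x0 << 5 → word 0x0f
slot:1 = 0 → 0x0 << 7 → word 0x0f
word = 0x0f → little-endian bytes:
  [0]=0x0f

0f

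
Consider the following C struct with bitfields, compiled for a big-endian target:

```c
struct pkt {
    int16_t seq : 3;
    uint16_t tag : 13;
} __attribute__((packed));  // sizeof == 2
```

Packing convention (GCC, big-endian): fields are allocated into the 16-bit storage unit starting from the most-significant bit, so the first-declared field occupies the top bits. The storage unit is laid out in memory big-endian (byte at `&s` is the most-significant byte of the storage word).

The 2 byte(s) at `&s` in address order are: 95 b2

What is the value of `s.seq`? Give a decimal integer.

-4

[0]=0x95 [1]=0xb2 (big-endian) → word 0x95b2
seq [13+:3] = (word>>13) & 0x7 = 4  ←
tag [0+:13] = (word>>0) & 0x1fff = 5554
seq signed 3b, MSB=1: 4 - 8 = -4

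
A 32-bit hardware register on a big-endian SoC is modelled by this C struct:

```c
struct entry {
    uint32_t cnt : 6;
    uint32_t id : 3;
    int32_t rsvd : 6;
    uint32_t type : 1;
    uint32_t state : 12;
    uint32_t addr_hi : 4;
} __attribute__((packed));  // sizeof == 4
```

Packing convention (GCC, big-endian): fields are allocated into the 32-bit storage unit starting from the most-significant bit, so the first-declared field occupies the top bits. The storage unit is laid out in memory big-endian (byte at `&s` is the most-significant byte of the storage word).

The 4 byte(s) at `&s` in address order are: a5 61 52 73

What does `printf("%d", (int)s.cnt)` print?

41

[0]=0xa5 [1]=0x61 [2]=0x52 [3]=0x73 (big-endian) → word 0xa5615273
cnt:6 @ bit 26 → (0xa5615273>>26)&0x3f = 0x29  ←
id:3 @ bit 23 → (0xa5615273>>23)&0x7 = 0x2
rsvd:6 @ bit 17 → (0xa5615273>>17)&0x3f = 0x30
type:1 @ bit 16 → (0xa5615273>>16)&0x1 = 0x1
state:12 @ bit 4 → (0xa5615273>>4)&0xfff = 0x527
addr_hi:4 @ bit 0 → (0xa5615273>>0)&0xf = 0x3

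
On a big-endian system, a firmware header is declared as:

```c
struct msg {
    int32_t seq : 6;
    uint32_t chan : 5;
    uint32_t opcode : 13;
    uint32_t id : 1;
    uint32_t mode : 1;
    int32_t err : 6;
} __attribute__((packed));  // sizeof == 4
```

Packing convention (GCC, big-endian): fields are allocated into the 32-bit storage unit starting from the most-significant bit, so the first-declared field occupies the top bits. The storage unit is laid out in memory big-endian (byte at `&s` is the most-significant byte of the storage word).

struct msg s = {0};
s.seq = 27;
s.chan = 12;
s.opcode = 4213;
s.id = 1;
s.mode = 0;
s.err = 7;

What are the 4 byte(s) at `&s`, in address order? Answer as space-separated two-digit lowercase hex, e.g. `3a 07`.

seq:6 = 27 → 0x1b << 26 → word 0x6c000000
chan:5 = 12 → 0xc << 21 → word 0x6d800000
opcode:13 = 4213 → 0x1075 << 8 → word 0x6d907500
id:1 = 1 → 0x1 << 7 → word 0x6d907580
mode:1 = 0 → 0x0 << 6 → word 0x6d907580
err:6 = 7 → 0x7 << 0 → word 0x6d907587
word = 0x6d907587 → big-endian bytes:
  [0]=0x6d  [1]=0x90  [2]=0x75  [3]=0x87

6d 90 75 87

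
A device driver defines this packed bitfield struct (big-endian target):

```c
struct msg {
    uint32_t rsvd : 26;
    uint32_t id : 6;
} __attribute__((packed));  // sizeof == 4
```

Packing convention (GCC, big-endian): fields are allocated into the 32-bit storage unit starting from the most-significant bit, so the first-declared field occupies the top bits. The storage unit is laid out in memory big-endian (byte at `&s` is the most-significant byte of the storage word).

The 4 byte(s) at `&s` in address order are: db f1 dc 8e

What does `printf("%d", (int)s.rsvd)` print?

[0]=0xdb [1]=0xf1 [2]=0xdc [3]=0x8e (big-endian) → word 0xdbf1dc8e
rsvd:26 @ bit 6 → (0xdbf1dc8e>>6)&0x3ffffff = 0x36fc772  ←
id:6 @ bit 0 → (0xdbf1dc8e>>0)&0x3f = 0xe

57657202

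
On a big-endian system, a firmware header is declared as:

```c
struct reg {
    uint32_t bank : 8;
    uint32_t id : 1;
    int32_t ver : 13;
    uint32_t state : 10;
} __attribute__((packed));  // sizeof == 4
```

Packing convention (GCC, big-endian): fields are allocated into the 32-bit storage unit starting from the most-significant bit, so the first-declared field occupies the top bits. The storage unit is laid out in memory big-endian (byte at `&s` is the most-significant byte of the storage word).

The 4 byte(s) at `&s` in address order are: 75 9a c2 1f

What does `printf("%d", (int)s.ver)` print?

1712

[0]=0x75 [1]=0x9a [2]=0xc2 [3]=0x1f (big-endian) → word 0x759ac21f
bank [24+:8] = (word>>24) & 0xff = 117
id [23+:1] = (word>>23) & 0x1 = 1
ver [10+:13] = (word>>10) & 0x1fff = 1712  ←
state [0+:10] = (word>>0) & 0x3ff = 543
ver signed 13b, MSB=0: value = 1712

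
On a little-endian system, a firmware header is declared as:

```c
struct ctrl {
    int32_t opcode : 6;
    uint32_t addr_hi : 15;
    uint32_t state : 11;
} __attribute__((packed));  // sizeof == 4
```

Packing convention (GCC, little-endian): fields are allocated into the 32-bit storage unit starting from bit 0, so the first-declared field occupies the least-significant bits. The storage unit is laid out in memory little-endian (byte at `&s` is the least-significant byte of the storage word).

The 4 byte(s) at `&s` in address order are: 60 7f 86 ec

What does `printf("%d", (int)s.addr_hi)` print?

6653

[0]=0x60 [1]=0x7f [2]=0x86 [3]=0xec (little-endian) → word 0xec867f60
opcode [0+:6] = (word>>0) & 0x3f = 32
addr_hi [6+:15] = (word>>6) & 0x7fff = 6653  ←
state [21+:11] = (word>>21) & 0x7ff = 1892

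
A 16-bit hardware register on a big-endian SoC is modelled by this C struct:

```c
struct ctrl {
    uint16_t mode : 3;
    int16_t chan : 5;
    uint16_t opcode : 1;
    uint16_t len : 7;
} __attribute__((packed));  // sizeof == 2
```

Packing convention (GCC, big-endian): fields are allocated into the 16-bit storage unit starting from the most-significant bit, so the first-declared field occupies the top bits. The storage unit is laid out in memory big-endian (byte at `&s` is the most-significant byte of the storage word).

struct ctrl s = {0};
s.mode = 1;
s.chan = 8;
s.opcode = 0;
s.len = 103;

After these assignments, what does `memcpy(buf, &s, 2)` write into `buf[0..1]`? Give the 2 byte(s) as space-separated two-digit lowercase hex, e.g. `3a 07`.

mode (3b) val=1 bits=0x1 at bit 13: 0x2000
chan (5b) val=8 bits=0x8 at bit 8: 0x2800
opcode (1b) val=0 bits=0x0 at bit 7: 0x2800
len (7b) val=103 bits=0x67 at bit 0: 0x2867
word = 0x2867 → big-endian bytes:
  [0]=0x28  [1]=0x67

28 67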